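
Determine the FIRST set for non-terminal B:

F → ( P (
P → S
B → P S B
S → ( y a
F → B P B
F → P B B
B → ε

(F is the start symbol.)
To compute FIRST(B), examine every production with B on the left-hand side, reading each right-hand side left to right until a non-nullable symbol is reached.

FIRST sets of the other non-terminals involved (by the same procedure, iterated to a fixed point):
  FIRST(P) = { '(' }

From B → P S B:
  - P is a non-terminal: add FIRST(P) \ {ε} = { '(' }
    P is not nullable, so stop
From B → ε:
  - ε-production, so ε ∈ FIRST(B)

Collecting: FIRST(B) = { '(', ε }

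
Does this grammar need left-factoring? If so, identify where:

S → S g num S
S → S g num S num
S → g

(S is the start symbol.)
Left-factoring is needed when two productions for the same non-terminal
share a common prefix on the right-hand side.

Productions for S:
  S → S g num S
  S → S g num S num
  S → g

Found common prefix 'S g num S' in productions for S

Answer: Yes, S has productions with common prefix 'S g num S'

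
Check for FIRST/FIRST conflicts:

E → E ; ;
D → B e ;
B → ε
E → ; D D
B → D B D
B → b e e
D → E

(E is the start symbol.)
A FIRST/FIRST conflict occurs when two productions N → α and N → β for the same non-terminal have FIRST(α) ∩ FIRST(β) ≠ ∅ (with ε ∈ FIRST of a nullable right-hand side, so two nullable alternatives also conflict).

FIRST sets of the non-terminals at (or reachable through a nullable prefix from) the front of some alternative:
  FIRST(E) = { ';' }
  FIRST(B) = { ';', 'b', 'e', ε }
  FIRST(D) = { ';', 'b', 'e' }

Productions for E:
  E → E ; ;: FIRST = { ';' }
  E → ; D D: FIRST = { ';' }
Productions for D:
  D → B e ;: FIRST = { ';', 'b', 'e' }
  D → E: FIRST = { ';' }
Productions for B:
  B → ε: FIRST = { ε }
  B → D B D: FIRST = { ';', 'b', 'e' }
  B → b e e: FIRST = { 'b' }

Conflict for E: E → E ; ; and E → ; D D
  Overlap: { ';' }
Conflict for D: D → B e ; and D → E
  Overlap: { ';' }
Conflict for B: B → D B D and B → b e e
  Overlap: { 'b' }

Answer: Yes. E → E ';' ';' / E → ';' D D on { ';' }; D → B e ';' / D → E on { ';' }; B → D B D / B → b e e on { 'b' }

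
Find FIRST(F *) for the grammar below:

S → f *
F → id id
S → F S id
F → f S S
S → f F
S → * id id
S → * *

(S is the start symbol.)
FIRST sets of the non-terminals involved (from the grammar, by fixed-point iteration):
  FIRST(F) = { 'f', 'id' }

To compute FIRST(F *), process the symbols left to right:
Symbol F is a non-terminal. Add FIRST(F) \ {ε} = { 'f', 'id' }
F is not nullable (ε ∉ FIRST(F)), so stop here.
FIRST(F *) = { 'f', 'id' }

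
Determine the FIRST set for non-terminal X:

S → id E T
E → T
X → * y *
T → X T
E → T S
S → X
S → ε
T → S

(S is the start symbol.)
{ '*' }

To compute FIRST(X), examine every production with X on the left-hand side, reading each right-hand side left to right until a non-nullable symbol is reached.

From X → * y *:
  - '*' is a terminal: add '*' and stop

Collecting: FIRST(X) = { '*' }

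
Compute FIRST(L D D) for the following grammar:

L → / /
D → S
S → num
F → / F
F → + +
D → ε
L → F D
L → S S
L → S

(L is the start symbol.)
{ '+', '/', 'num' }

FIRST sets of the non-terminals involved (from the grammar, by fixed-point iteration):
  FIRST(L) = { '+', '/', 'num' }

To compute FIRST(L D D), process the symbols left to right:
Symbol L is a non-terminal. Add FIRST(L) \ {ε} = { '+', '/', 'num' }
L is not nullable (ε ∉ FIRST(L)), so stop here.
FIRST(L D D) = { '+', '/', 'num' }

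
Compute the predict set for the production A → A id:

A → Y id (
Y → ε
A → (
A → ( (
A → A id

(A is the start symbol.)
{ '(', 'id' }

PREDICT(A → A id) = (FIRST(RHS) \ {ε}) ∪ (FOLLOW(A) if ε ∈ FIRST(RHS), i.e. RHS ⇒* ε)
FIRST(A) = { '(', 'id' }
FIRST(A id) = { '(', 'id' }
ε ∉ FIRST(A id), so FOLLOW(A) is not added.
PREDICT(A → A id) = { '(', 'id' }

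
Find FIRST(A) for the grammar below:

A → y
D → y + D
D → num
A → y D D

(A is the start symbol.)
{ 'y' }

To compute FIRST(A), examine every production with A on the left-hand side, reading each right-hand side left to right until a non-nullable symbol is reached.

From A → y:
  - y is a terminal: add 'y' and stop
From A → y D D:
  - y is a terminal: add 'y' and stop

Collecting: FIRST(A) = { 'y' }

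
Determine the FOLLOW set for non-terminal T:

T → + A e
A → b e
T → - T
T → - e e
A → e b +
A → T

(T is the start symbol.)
To compute FOLLOW(T), find every occurrence of T on a right-hand side N → α T β: add FIRST(β) \ {ε}, and if β is empty or nullable also add FOLLOW(N). Iterate to a fixed point.

T is the start symbol, so $ ∈ FOLLOW(T).
In T → - T: T is at the end; this adds FOLLOW(T) to itself — nothing new
In A → T: T is at the end, add FOLLOW(A)

The FOLLOW sets referred to above (computed the same way, to a fixed point):
  FOLLOW(A) = { 'e' }

Taking the union: FOLLOW(T) = { $, 'e' }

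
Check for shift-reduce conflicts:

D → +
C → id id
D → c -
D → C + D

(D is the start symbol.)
A shift-reduce conflict occurs when an LR(0) state has both:
  - a complete (reduce) item [A → α .] (dot at the end), and
  - a shift item [B → β . c γ] (dot before a terminal).

Augment with D' → D and build the canonical LR(0) collection (I0 = CLOSURE({[D' → . D]}), then GOTO on every symbol after a dot until no new states appear). It has 10 states:
  I0: { [C → . id id], [D → . +], [D → . C + D], [D → . c -], [D' → . D] }  — shift
  I1: { [D → + .] }  — reduce
  I2: { [D → C . + D] }  — shift
  I3: { [D' → D .] }  — accept
  I4: { [D → c . -] }  — shift
  I5: { [C → id . id] }  — shift
  I6: { [C → id id .] }  — reduce
  I7: { [D → c - .] }  — reduce
  I8: { [C → . id id], [D → . +], [D → . C + D], [D → . c -], [D → C + . D] }  — shift
  I9: { [D → C + D .] }  — reduce

No state contains both a complete item and a shift item.

Answer: No shift-reduce conflicts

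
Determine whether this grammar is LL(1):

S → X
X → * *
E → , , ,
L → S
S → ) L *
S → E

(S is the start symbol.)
Yes, the grammar is LL(1).

Relevant sets:
  FIRST(X) = { '*' }
  FIRST(E) = { ',' }

For S:
  PREDICT(S → X) = { '*' }
  PREDICT(S → ')' L '*') = { ')' }
  PREDICT(S → E) = { ',' }
X, E, L have a single production, so nothing to check there.

All predict sets are disjoint. The grammar IS LL(1).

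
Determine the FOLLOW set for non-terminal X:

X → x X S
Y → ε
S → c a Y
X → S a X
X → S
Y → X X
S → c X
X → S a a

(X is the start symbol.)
To compute FOLLOW(X), find every occurrence of X on a right-hand side N → α X β: add FIRST(β) \ {ε}, and if β is empty or nullable also add FOLLOW(N). Iterate to a fixed point.

X is the start symbol, so $ ∈ FOLLOW(X).
In X → x X S: X is followed by S, add FIRST(S) \ {ε} = { 'c' }
In X → S a X: X is at the end; this adds FOLLOW(X) to itself — nothing new
In Y → X X: X is followed by X, add FIRST(X) \ {ε} = { 'c', 'x' }
In Y → X X: X is at the end, add FOLLOW(Y)
In S → c X: X is at the end, add FOLLOW(S)

The FOLLOW sets referred to above (computed the same way, to a fixed point):
  FOLLOW(Y) = { $, 'a', 'c', 'x' }
  FOLLOW(S) = { $, 'a', 'c', 'x' }

Taking the union: FOLLOW(X) = { $, 'a', 'c', 'x' }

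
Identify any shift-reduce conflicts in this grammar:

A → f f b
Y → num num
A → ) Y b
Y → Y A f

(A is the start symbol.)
No shift-reduce conflicts

Augment with A' → A and build the canonical LR(0) collection (I0 = CLOSURE({[A' → . A]}), then GOTO on every symbol after a dot until no new states appear). It has 12 states:
  I0: { [A → . ) Y b], [A → . f f b], [A' → . A] }  — shift
  I1: { [A → ) . Y b], [Y → . Y A f], [Y → . num num] }  — shift
  I2: { [A' → A .] }  — accept
  I3: { [A → f . f b] }  — shift
  I4: { [A → f f . b] }  — shift
  I5: { [A → f f b .] }  — reduce
  I6: { [A → ) Y . b], [A → . ) Y b], [A → . f f b], [Y → Y . A f] }  — shift
  I7: { [Y → num . num] }  — shift
  I8: { [Y → num num .] }  — reduce
  I9: { [Y → Y A . f] }  — shift
  I10: { [A → ) Y b .] }  — reduce
  I11: { [Y → Y A f .] }  — reduce

No state contains both a complete item and a shift item.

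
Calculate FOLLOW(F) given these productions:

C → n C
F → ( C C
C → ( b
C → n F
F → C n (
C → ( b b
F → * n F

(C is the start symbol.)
To compute FOLLOW(F), find every occurrence of F on a right-hand side N → α F β: add FIRST(β) \ {ε}, and if β is empty or nullable also add FOLLOW(N). Iterate to a fixed point.

In C → n F: F is at the end, add FOLLOW(C)
In F → * n F: F is at the end; this adds FOLLOW(F) to itself — nothing new

The FOLLOW sets referred to above (computed the same way, to a fixed point):
  FOLLOW(C) = { $, '(', 'n' }

Taking the union: FOLLOW(F) = { $, '(', 'n' }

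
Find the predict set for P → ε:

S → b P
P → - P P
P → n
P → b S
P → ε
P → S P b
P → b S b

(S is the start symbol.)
PREDICT(P → ε) = (FIRST(RHS) \ {ε}) ∪ (FOLLOW(P) if ε ∈ FIRST(RHS), i.e. RHS ⇒* ε)
The right-hand side is ε (FIRST(ε) = { ε }), so the predict set is FOLLOW(P) = { $, '-', 'b', 'n' }
PREDICT(P → ε) = { $, '-', 'b', 'n' }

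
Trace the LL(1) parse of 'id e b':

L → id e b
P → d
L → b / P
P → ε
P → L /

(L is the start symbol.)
Stack is shown with the top on the left.

Stack     Input     Action
--------------------------
L $       id e b $  output L → id e b
id e b $  id e b $  match 'id'
e b $     e b $     match 'e'
b $       b $       match 'b'
$         $         accept

The string is accepted.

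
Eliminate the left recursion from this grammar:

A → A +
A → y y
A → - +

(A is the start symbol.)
A is directly left-recursive. The standard transformation for
  A → A α₁ | ... | A α_m | β₁ | ... | β_n
is
  A  → β₁ A' | ... | β_n A'
  A' → α₁ A' | ... | α_m A' | ε

A → y y becomes A → y y A'
A → - + becomes A → - + A'
A → A + becomes A' → + A'
Add A' → ε

Resulting grammar:
A → y y A'
A → - + A'
A' → + A'
A' → ε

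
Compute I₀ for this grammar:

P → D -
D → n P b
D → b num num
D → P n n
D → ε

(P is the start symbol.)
First, augment the grammar with P' → P
I₀ = CLOSURE({ [P' → . P] }):
  [P' → . P] has the dot before P: add [P → . D -]
  [P → . D -] has the dot before D: add [D → . n P b], [D → . b num num], [D → . P n n], [D → .]
No further items can be added.

I₀ = { [D → . P n n], [D → . b num num], [D → . n P b], [D → .], [P → . D -], [P' → . P] }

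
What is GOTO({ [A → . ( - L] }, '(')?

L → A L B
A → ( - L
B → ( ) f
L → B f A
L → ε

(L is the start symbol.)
{ [A → ( . - L] }

GOTO(I, '(') = CLOSURE({ [A → αX.β] : [A → α.Xβ] ∈ I, X = '(' })

Items with dot before '(', with the dot advanced:
  [A → . ( - L] → [A → ( . - L]
Closure adds nothing (no advanced item has the dot before a non-terminal).

GOTO = { [A → ( . - L] }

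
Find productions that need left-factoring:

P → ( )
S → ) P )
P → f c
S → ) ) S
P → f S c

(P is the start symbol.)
Yes, P has productions with common prefix 'f'; S has productions with common prefix ')'

Left-factoring is needed when two productions for the same non-terminal
share a common prefix on the right-hand side.

Productions for P:
  P → ( )
  P → f c
  P → f S c
Productions for S:
  S → ) P )
  S → ) ) S

Found common prefix 'f' in productions for P
Found common prefix ')' in productions for S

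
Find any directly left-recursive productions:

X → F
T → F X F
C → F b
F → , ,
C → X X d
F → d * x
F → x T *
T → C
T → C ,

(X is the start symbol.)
X → F: starts with F
T → F X F: starts with F
C → F b: starts with F
F → , ,: starts with ','
C → X X d: starts with X
F → d * x: starts with d
F → x T *: starts with x
T → C: starts with C
T → C ,: starts with C

No direct left recursion found.

Answer: No direct left recursion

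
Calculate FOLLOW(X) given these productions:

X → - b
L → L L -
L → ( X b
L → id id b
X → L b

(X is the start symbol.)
{ $, 'b' }

X is the start symbol, so $ ∈ FOLLOW(X).
In L → ( X b: X is followed by b, add FIRST(b) \ {ε} = { 'b' }

Taking the union: FOLLOW(X) = { $, 'b' }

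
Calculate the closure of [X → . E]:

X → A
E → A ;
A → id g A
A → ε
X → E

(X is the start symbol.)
{ [A → . id g A], [A → .], [E → . A ;], [X → . E] }

To compute CLOSURE, for each item [A → α.Bβ] where B is a non-terminal, add [B → .γ] for all productions B → γ; repeat for the newly added items until nothing changes.

Start with: [X → . E]
  [X → . E] has the dot before E: add [E → . A ;]
  [E → . A ;] has the dot before A: add [A → . id g A], [A → .]
No further items can be added.

CLOSURE = { [A → . id g A], [A → .], [E → . A ;], [X → . E] }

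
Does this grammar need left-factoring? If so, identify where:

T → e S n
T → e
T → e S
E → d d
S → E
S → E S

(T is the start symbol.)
Left-factoring is needed when two productions for the same non-terminal
share a common prefix on the right-hand side.

Productions for T:
  T → e S n
  T → e
  T → e S
Productions for S:
  S → E
  S → E S

Found common prefix 'e' in productions for T
Found common prefix 'E' in productions for S

Answer: Yes, T has productions with common prefix 'e'; S has productions with common prefix 'E'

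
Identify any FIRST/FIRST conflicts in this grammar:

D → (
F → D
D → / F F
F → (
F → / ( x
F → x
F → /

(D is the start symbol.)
A FIRST/FIRST conflict occurs when two productions N → α and N → β for the same non-terminal have FIRST(α) ∩ FIRST(β) ≠ ∅ (with ε ∈ FIRST of a nullable right-hand side, so two nullable alternatives also conflict).

FIRST sets of the non-terminals at (or reachable through a nullable prefix from) the front of some alternative:
  FIRST(D) = { '(', '/' }

Productions for D:
  D → (: FIRST = { '(' }
  D → / F F: FIRST = { '/' }
Productions for F:
  F → D: FIRST = { '(', '/' }
  F → (: FIRST = { '(' }
  F → / ( x: FIRST = { '/' }
  F → x: FIRST = { 'x' }
  F → /: FIRST = { '/' }

Conflict for F: F → D and F → (
  Overlap: { '(' }
Conflict for F: F → D and F → / ( x
  Overlap: { '/' }
Conflict for F: F → D and F → /
  Overlap: { '/' }
Conflict for F: F → / ( x and F → /
  Overlap: { '/' }

Answer: Yes. F → D / F → '(' on { '(' }; F → D / F → '/' '(' x on { '/' }; F → D / F → '/' on { '/' }; F → '/' '(' x / F → '/' on { '/' }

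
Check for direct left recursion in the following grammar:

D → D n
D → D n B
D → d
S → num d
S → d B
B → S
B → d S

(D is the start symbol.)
Yes, D is left-recursive

D → D n: LEFT RECURSIVE (starts with D)
D → D n B: LEFT RECURSIVE (starts with D)
D → d: starts with d
S → num d: starts with num
S → d B: starts with d
B → S: starts with S
B → d S: starts with d

The grammar has direct left recursion on: D.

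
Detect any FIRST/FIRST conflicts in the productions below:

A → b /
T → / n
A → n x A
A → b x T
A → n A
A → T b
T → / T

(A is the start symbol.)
Yes. A → b '/' / A → b x T on { 'b' }; A → n x A / A → n A on { 'n' }; T → '/' n / T → '/' T on { '/' }

A FIRST/FIRST conflict occurs when two productions N → α and N → β for the same non-terminal have FIRST(α) ∩ FIRST(β) ≠ ∅ (with ε ∈ FIRST of a nullable right-hand side, so two nullable alternatives also conflict).

FIRST sets of the non-terminals at (or reachable through a nullable prefix from) the front of some alternative:
  FIRST(T) = { '/' }

Productions for A:
  A → b /: FIRST = { 'b' }
  A → n x A: FIRST = { 'n' }
  A → b x T: FIRST = { 'b' }
  A → n A: FIRST = { 'n' }
  A → T b: FIRST = { '/' }
Productions for T:
  T → / n: FIRST = { '/' }
  T → / T: FIRST = { '/' }

Conflict for A: A → b / and A → b x T
  Overlap: { 'b' }
Conflict for A: A → n x A and A → n A
  Overlap: { 'n' }
Conflict for T: T → / n and T → / T
  Overlap: { '/' }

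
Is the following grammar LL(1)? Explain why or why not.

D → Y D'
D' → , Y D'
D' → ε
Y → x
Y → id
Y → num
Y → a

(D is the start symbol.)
A grammar is LL(1) if for each non-terminal N with multiple productions, the predict sets of those productions are pairwise disjoint, where PREDICT(N → α) = (FIRST(α) \ {ε}) ∪ (FOLLOW(N) if α ⇒* ε).

Relevant sets:
  FOLLOW(D') = { $ }

For D':
  PREDICT(D' → ',' Y D') = { ',' }
  PREDICT(D' → ε) = { $ }
For Y:
  PREDICT(Y → x) = { 'x' }
  PREDICT(Y → id) = { 'id' }
  PREDICT(Y → num) = { 'num' }
  PREDICT(Y → a) = { 'a' }
D has a single production, so nothing to check there.

All predict sets are disjoint. The grammar IS LL(1).

Answer: Yes, the grammar is LL(1).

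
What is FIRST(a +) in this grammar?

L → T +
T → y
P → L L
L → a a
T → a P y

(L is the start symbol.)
To compute FIRST(a +), process the symbols left to right:
Symbol a is a terminal. Add 'a' and stop.
FIRST(a +) = { 'a' }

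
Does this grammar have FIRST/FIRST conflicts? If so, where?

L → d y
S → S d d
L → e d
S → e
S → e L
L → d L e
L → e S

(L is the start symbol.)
Yes. L → d y / L → d L e on { 'd' }; L → e d / L → e S on { 'e' }; S → S d d / S → e on { 'e' }; S → S d d / S → e L on { 'e' }; S → e / S → e L on { 'e' }

FIRST sets of the non-terminals at (or reachable through a nullable prefix from) the front of some alternative:
  FIRST(S) = { 'e' }

Productions for L:
  L → d y: FIRST = { 'd' }
  L → e d: FIRST = { 'e' }
  L → d L e: FIRST = { 'd' }
  L → e S: FIRST = { 'e' }
Productions for S:
  S → S d d: FIRST = { 'e' }
  S → e: FIRST = { 'e' }
  S → e L: FIRST = { 'e' }

Conflict for L: L → d y and L → d L e
  Overlap: { 'd' }
Conflict for L: L → e d and L → e S
  Overlap: { 'e' }
Conflict for S: S → S d d and S → e
  Overlap: { 'e' }
Conflict for S: S → S d d and S → e L
  Overlap: { 'e' }
Conflict for S: S → e and S → e L
  Overlap: { 'e' }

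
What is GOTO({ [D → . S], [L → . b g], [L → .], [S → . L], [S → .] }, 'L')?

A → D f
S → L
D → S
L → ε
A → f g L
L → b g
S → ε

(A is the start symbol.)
{ [S → L .] }

GOTO(I, 'L') = CLOSURE({ [A → αX.β] : [A → α.Xβ] ∈ I, X = 'L' })

Items with dot before 'L', with the dot advanced:
  [S → . L] → [S → L .]
Closure adds nothing (no advanced item has the dot before a non-terminal).

GOTO = { [S → L .] }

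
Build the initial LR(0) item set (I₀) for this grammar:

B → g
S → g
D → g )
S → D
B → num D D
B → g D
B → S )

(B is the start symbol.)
{ [B → . S )], [B → . g D], [B → . g], [B → . num D D], [B' → . B], [D → . g )], [S → . D], [S → . g] }

First, augment the grammar with B' → B
I₀ = CLOSURE({ [B' → . B] }):
  [B' → . B] has the dot before B: add [B → . g], [B → . num D D], [B → . g D], [B → . S )]
  [B → . S )] has the dot before S: add [S → . g], [S → . D]
  [S → . D] has the dot before D: add [D → . g )]
No further items can be added.

I₀ = { [B → . S )], [B → . g D], [B → . g], [B → . num D D], [B' → . B], [D → . g )], [S → . D], [S → . g] }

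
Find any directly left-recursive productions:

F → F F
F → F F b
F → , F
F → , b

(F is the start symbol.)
F → F F: LEFT RECURSIVE (starts with F)
F → F F b: LEFT RECURSIVE (starts with F)
F → , F: starts with ','
F → , b: starts with ','

The grammar has direct left recursion on: F.

Answer: Yes, F is left-recursive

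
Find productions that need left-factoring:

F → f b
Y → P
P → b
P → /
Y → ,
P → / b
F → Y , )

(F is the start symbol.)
Yes, P has productions with common prefix '/'

Left-factoring is needed when two productions for the same non-terminal
share a common prefix on the right-hand side.

Productions for F:
  F → f b
  F → Y , )
Productions for Y:
  Y → P
  Y → ,
Productions for P:
  P → b
  P → /
  P → / b

Found common prefix '/' in productions for P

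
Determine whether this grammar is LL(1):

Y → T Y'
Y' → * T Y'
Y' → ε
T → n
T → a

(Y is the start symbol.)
Yes, the grammar is LL(1).

Relevant sets:
  FOLLOW(Y') = { $ }

For Y':
  PREDICT(Y' → '*' T Y') = { '*' }
  PREDICT(Y' → ε) = { $ }
For T:
  PREDICT(T → n) = { 'n' }
  PREDICT(T → a) = { 'a' }
Y has a single production, so nothing to check there.

All predict sets are disjoint. The grammar IS LL(1).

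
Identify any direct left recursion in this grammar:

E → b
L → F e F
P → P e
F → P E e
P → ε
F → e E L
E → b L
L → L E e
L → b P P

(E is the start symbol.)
Direct left recursion occurs when N → N α for some non-terminal N (the right-hand side begins with the left-hand side itself).

E → b: starts with b
L → F e F: starts with F
P → P e: LEFT RECURSIVE (starts with P)
F → P E e: starts with P
P → ε: starts with ε
F → e E L: starts with e
E → b L: starts with b
L → L E e: LEFT RECURSIVE (starts with L)
L → b P P: starts with b

The grammar has direct left recursion on: P, L.

Answer: Yes, P, L are left-recursive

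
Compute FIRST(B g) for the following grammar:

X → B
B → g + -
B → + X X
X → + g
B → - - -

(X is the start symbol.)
FIRST sets of the non-terminals involved (from the grammar, by fixed-point iteration):
  FIRST(B) = { '+', '-', 'g' }

To compute FIRST(B g), process the symbols left to right:
Symbol B is a non-terminal. Add FIRST(B) \ {ε} = { '+', '-', 'g' }
B is not nullable (ε ∉ FIRST(B)), so stop here.
FIRST(B g) = { '+', '-', 'g' }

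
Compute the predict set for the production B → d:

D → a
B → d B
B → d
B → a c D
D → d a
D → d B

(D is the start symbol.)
PREDICT(B → d) = (FIRST(RHS) \ {ε}) ∪ (FOLLOW(B) if ε ∈ FIRST(RHS), i.e. RHS ⇒* ε)
FIRST(d) = { 'd' }
ε ∉ FIRST(d), so FOLLOW(B) is not added.
PREDICT(B → d) = { 'd' }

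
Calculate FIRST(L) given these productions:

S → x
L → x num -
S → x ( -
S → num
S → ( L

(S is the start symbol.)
To compute FIRST(L), examine every production with L on the left-hand side, reading each right-hand side left to right until a non-nullable symbol is reached.

From L → x num -:
  - x is a terminal: add 'x' and stop

Collecting: FIRST(L) = { 'x' }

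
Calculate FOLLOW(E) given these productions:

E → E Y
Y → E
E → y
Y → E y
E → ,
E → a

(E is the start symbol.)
To compute FOLLOW(E), find every occurrence of E on a right-hand side N → α E β: add FIRST(β) \ {ε}, and if β is empty or nullable also add FOLLOW(N). Iterate to a fixed point.

E is the start symbol, so $ ∈ FOLLOW(E).
In E → E Y: E is followed by Y, add FIRST(Y) \ {ε} = { ',', 'a', 'y' }
In Y → E: E is at the end, add FOLLOW(Y)
In Y → E y: E is followed by y, add FIRST(y) \ {ε} = { 'y' }

The FOLLOW sets referred to above (computed the same way, to a fixed point):
  FOLLOW(Y) = { $, ',', 'a', 'y' }

Taking the union: FOLLOW(E) = { $, ',', 'a', 'y' }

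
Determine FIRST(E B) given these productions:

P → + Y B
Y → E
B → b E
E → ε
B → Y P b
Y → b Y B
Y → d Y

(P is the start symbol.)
{ '+', 'b', 'd' }

FIRST sets of the non-terminals involved (from the grammar, by fixed-point iteration):
  FIRST(E) = { ε }
  FIRST(B) = { '+', 'b', 'd' }

To compute FIRST(E B), process the symbols left to right:
Symbol E is a non-terminal. Add FIRST(E) \ {ε} = { }
E is nullable (ε ∈ FIRST(E)), continue to the next symbol.
Symbol B is a non-terminal. Add FIRST(B) \ {ε} = { '+', 'b', 'd' }
B is not nullable (ε ∉ FIRST(B)), so stop here.
FIRST(E B) = { '+', 'b', 'd' }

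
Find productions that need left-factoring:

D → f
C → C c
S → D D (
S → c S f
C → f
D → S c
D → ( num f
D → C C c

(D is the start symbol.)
No, left-factoring is not needed

Left-factoring is needed when two productions for the same non-terminal
share a common prefix on the right-hand side.

Productions for D:
  D → f
  D → S c
  D → ( num f
  D → C C c
Productions for C:
  C → C c
  C → f
Productions for S:
  S → D D (
  S → c S f

No common prefixes found.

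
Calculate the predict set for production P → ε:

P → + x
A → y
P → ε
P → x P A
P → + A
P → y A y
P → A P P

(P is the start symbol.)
{ $, '+', 'x', 'y' }

PREDICT(P → ε) = (FIRST(RHS) \ {ε}) ∪ (FOLLOW(P) if ε ∈ FIRST(RHS), i.e. RHS ⇒* ε)
The right-hand side is ε (FIRST(ε) = { ε }), so the predict set is FOLLOW(P) = { $, '+', 'x', 'y' }
PREDICT(P → ε) = { $, '+', 'x', 'y' }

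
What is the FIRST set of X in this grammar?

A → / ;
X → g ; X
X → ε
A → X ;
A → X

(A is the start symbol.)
From X → g ; X:
  - g is a terminal: add 'g' and stop
From X → ε:
  - ε-production, so ε ∈ FIRST(X)

Collecting: FIRST(X) = { 'g', ε }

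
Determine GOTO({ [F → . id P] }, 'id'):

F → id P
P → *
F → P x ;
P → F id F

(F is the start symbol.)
GOTO(I, 'id') = CLOSURE({ [A → αX.β] : [A → α.Xβ] ∈ I, X = 'id' })

Items with dot before 'id', with the dot advanced:
  [F → . id P] → [F → id . P]
Closure of the advanced items:
  [F → id . P] has the dot before P: add [P → . *], [P → . F id F]
  [P → . F id F] has the dot before F: add [F → . id P], [F → . P x ;]

GOTO = { [F → . P x ;], [F → . id P], [F → id . P], [P → . *], [P → . F id F] }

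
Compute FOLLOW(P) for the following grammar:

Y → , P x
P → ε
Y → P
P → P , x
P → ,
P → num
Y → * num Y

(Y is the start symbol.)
{ $, ',', 'x' }

In Y → , P x: P is followed by x, add FIRST(x) \ {ε} = { 'x' }
In Y → P: P is at the end, add FOLLOW(Y)
In P → P , x: P is followed by ',' x, add FIRST(',' x) \ {ε} = { ',' }

The FOLLOW sets referred to above (computed the same way, to a fixed point):
  FOLLOW(Y) = { $ }

Taking the union: FOLLOW(P) = { $, ',', 'x' }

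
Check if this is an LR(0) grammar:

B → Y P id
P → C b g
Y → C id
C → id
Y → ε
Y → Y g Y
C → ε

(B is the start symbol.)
A grammar is LR(0) if no state in the canonical LR(0) collection has:
  - both a shift item (dot before a terminal) and a complete item (shift-reduce conflict), or
  - two or more complete items (reduce-reduce conflict; the accept item [B' → B .] counts as a complete item here).

Augment with B' → B and build the canonical LR(0) collection (I0 = CLOSURE({[B' → . B]}), then GOTO on every symbol after a dot until no new states appear). It has 13 states:
  I0: { [B → . Y P id], [B' → . B], [C → . id], [C → .], [Y → . C id], [Y → . Y g Y], [Y → .] }  — shift, 2 reduces
  I1: { [B' → B .] }  — accept
  I2: { [Y → C . id] }  — shift
  I3: { [B → Y . P id], [C → . id], [C → .], [P → . C b g], [Y → Y . g Y] }  — shift, reduce
  I4: { [C → id .] }  — reduce
  I5: { [P → C . b g] }  — shift
  I6: { [B → Y P . id] }  — shift
  I7: { [C → . id], [C → .], [Y → . C id], [Y → . Y g Y], [Y → .], [Y → Y g . Y] }  — shift, 2 reduces
  I8: { [Y → Y . g Y], [Y → Y g Y .] }  — shift, reduce
  I9: { [B → Y P id .] }  — reduce
  I10: { [P → C b . g] }  — shift
  I11: { [P → C b g .] }  — reduce
  I12: { [Y → C id .] }  — reduce

Conflict in state I0:
  Shift-reduce conflict between [C → .] and [C → . id]
So the grammar is NOT LR(0).

Answer: No. Shift-reduce conflict between [C → .] and [C → . id]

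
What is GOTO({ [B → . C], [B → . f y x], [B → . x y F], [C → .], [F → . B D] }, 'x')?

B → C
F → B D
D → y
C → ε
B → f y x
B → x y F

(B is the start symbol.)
{ [B → x . y F] }

GOTO(I, 'x') = CLOSURE({ [A → αX.β] : [A → α.Xβ] ∈ I, X = 'x' })

Items with dot before 'x', with the dot advanced:
  [B → . x y F] → [B → x . y F]
Closure adds nothing (no advanced item has the dot before a non-terminal).

GOTO = { [B → x . y F] }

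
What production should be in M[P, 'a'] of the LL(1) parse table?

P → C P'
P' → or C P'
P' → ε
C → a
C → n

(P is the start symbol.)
To find M[P, 'a'], we find productions for P where 'a' is in the predict set (PREDICT(N → α) = (FIRST(α) \ {ε}) ∪ (FOLLOW(N) if α ⇒* ε)).

Relevant sets:
  FIRST(C) = { 'a', 'n' }

P → C P': PREDICT = { 'a', 'n' }
  'a' is in predict set, so this production goes in M[P, 'a']

M[P, 'a'] = P → C P'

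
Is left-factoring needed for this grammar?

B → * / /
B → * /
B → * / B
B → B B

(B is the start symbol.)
Left-factoring is needed when two productions for the same non-terminal
share a common prefix on the right-hand side.

Productions for B:
  B → * / /
  B → * /
  B → * / B
  B → B B

Found common prefix '* /' in productions for B

Answer: Yes, B has productions with common prefix '* /'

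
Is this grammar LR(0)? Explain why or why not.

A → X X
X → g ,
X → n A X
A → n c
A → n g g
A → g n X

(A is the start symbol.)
Yes, the grammar is LR(0)

Augment with A' → A and build the canonical LR(0) collection (I0 = CLOSURE({[A' → . A]}), then GOTO on every symbol after a dot until no new states appear). It has 16 states:
  I0: { [A → . X X], [A → . g n X], [A → . n c], [A → . n g g], [A' → . A], [X → . g ,], [X → . n A X] }  — shift
  I1: { [A' → A .] }  — accept
  I2: { [A → X . X], [X → . g ,], [X → . n A X] }  — shift
  I3: { [A → g . n X], [X → g . ,] }  — shift
  I4: { [A → . X X], [A → . g n X], [A → . n c], [A → . n g g], [A → n . c], [A → n . g g], [X → . g ,], [X → . n A X], [X → n . A X] }  — shift
  I5: { [X → . g ,], [X → . n A X], [X → n A . X] }  — shift
  I6: { [A → n c .] }  — reduce
  I7: { [A → g . n X], [A → n g . g], [X → g . ,] }  — shift
  I8: { [X → g , .] }  — reduce
  I9: { [A → n g g .] }  — reduce
  I10: { [A → g n . X], [X → . g ,], [X → . n A X] }  — shift
  I11: { [A → g n X .] }  — reduce
  I12: { [X → g . ,] }  — shift
  I13: { [A → . X X], [A → . g n X], [A → . n c], [A → . n g g], [X → . g ,], [X → . n A X], [X → n . A X] }  — shift
  I14: { [X → n A X .] }  — reduce
  I15: { [A → X X .] }  — reduce

Every state is either a pure shift/goto state or contains exactly one complete item and nothing to shift — no conflicts. The grammar is LR(0).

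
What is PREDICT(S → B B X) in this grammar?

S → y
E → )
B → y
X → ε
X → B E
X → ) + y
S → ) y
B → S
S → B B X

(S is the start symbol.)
PREDICT(S → B B X) = (FIRST(RHS) \ {ε}) ∪ (FOLLOW(S) if ε ∈ FIRST(RHS), i.e. RHS ⇒* ε)
FIRST(B) = { ')', 'y' }
FIRST(B B X) = { ')', 'y' }
ε ∉ FIRST(B B X), so FOLLOW(S) is not added.
PREDICT(S → B B X) = { ')', 'y' }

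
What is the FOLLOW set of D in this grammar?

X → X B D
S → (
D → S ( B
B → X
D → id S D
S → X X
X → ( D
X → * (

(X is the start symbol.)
In X → X B D: D is at the end, add FOLLOW(X)
In D → id S D: D is at the end; this adds FOLLOW(D) to itself — nothing new
In X → ( D: D is at the end, add FOLLOW(X)

The FOLLOW sets referred to above (computed the same way, to a fixed point):
  FOLLOW(X) = { $, '(', '*', 'id' }

Taking the union: FOLLOW(D) = { $, '(', '*', 'id' }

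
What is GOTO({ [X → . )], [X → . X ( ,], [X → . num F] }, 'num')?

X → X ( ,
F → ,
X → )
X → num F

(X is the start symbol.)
GOTO(I, 'num') = CLOSURE({ [A → αX.β] : [A → α.Xβ] ∈ I, X = 'num' })

Items with dot before 'num', with the dot advanced:
  [X → . num F] → [X → num . F]
Closure of the advanced items:
  [X → num . F] has the dot before F: add [F → . ,]

GOTO = { [F → . ,], [X → num . F] }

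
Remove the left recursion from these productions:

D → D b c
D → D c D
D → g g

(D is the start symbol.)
D is directly left-recursive. The standard transformation for
  A → A α₁ | ... | A α_m | β₁ | ... | β_n
is
  A  → β₁ A' | ... | β_n A'
  A' → α₁ A' | ... | α_m A' | ε

D → g g becomes D → g g D'
D → D b c becomes D' → b c D'
D → D c D becomes D' → c D D'
Add D' → ε

Resulting grammar:
D → g g D'
D' → b c D'
D' → c D D'
D' → ε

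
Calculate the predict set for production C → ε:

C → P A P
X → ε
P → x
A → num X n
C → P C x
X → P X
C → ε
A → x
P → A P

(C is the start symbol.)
PREDICT(C → ε) = (FIRST(RHS) \ {ε}) ∪ (FOLLOW(C) if ε ∈ FIRST(RHS), i.e. RHS ⇒* ε)
The right-hand side is ε (FIRST(ε) = { ε }), so the predict set is FOLLOW(C) = { $, 'x' }
PREDICT(C → ε) = { $, 'x' }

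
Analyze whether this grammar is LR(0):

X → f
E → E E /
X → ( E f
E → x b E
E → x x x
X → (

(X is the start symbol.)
No. Shift-reduce conflict between [X → ( .] and [E → . x b E]

A grammar is LR(0) if no state in the canonical LR(0) collection has:
  - both a shift item (dot before a terminal) and a complete item (shift-reduce conflict), or
  - two or more complete items (reduce-reduce conflict; the accept item [X' → X .] counts as a complete item here).

Augment with X' → X and build the canonical LR(0) collection (I0 = CLOSURE({[X' → . X]}), then GOTO on every symbol after a dot until no new states appear). It has 13 states:
  I0: { [X → . ( E f], [X → . (], [X → . f], [X' → . X] }  — shift
  I1: { [E → . E E /], [E → . x b E], [E → . x x x], [X → ( . E f], [X → ( .] }  — shift, reduce
  I2: { [X' → X .] }  — accept
  I3: { [X → f .] }  — reduce
  I4: { [E → . E E /], [E → . x b E], [E → . x x x], [E → E . E /], [X → ( E . f] }  — shift
  I5: { [E → x . b E], [E → x . x x] }  — shift
  I6: { [E → . E E /], [E → . x b E], [E → . x x x], [E → x b . E] }  — shift
  I7: { [E → x x . x] }  — shift
  I8: { [E → x x x .] }  — reduce
  I9: { [E → . E E /], [E → . x b E], [E → . x x x], [E → E . E /], [E → x b E .] }  — shift, reduce
  I10: { [E → . E E /], [E → . x b E], [E → . x x x], [E → E . E /], [E → E E . /] }  — shift
  I11: { [E → E E / .] }  — reduce
  I12: { [X → ( E f .] }  — reduce

Conflict in state I1:
  Shift-reduce conflict between [X → ( .] and [E → . x b E]
So the grammar is NOT LR(0).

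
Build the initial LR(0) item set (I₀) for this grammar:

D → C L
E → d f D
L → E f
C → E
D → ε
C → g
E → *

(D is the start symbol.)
{ [C → . E], [C → . g], [D → . C L], [D → .], [D' → . D], [E → . *], [E → . d f D] }

First, augment the grammar with D' → D
I₀ = CLOSURE({ [D' → . D] }):
  [D' → . D] has the dot before D: add [D → . C L], [D → .]
  [D → . C L] has the dot before C: add [C → . E], [C → . g]
  [C → . E] has the dot before E: add [E → . d f D], [E → . *]
No further items can be added.

I₀ = { [C → . E], [C → . g], [D → . C L], [D → .], [D' → . D], [E → . *], [E → . d f D] }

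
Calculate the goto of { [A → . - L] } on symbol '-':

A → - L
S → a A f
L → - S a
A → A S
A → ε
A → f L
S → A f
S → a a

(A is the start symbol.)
GOTO(I, '-') = CLOSURE({ [A → αX.β] : [A → α.Xβ] ∈ I, X = '-' })

Items with dot before '-', with the dot advanced:
  [A → . - L] → [A → - . L]
Closure of the advanced items:
  [A → - . L] has the dot before L: add [L → . - S a]

GOTO = { [A → - . L], [L → . - S a] }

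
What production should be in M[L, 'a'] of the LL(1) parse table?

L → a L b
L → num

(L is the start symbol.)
To find M[L, 'a'], we find productions for L where 'a' is in the predict set (PREDICT(N → α) = (FIRST(α) \ {ε}) ∪ (FOLLOW(N) if α ⇒* ε)).

L → a L b: PREDICT = { 'a' }
  'a' is in predict set, so this production goes in M[L, 'a']
L → num: PREDICT = { 'num' }

M[L, 'a'] = L → a L b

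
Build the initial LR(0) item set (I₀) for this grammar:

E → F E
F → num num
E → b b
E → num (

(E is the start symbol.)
First, augment the grammar with E' → E
I₀ = CLOSURE({ [E' → . E] }):
  [E' → . E] has the dot before E: add [E → . F E], [E → . b b], [E → . num (]
  [E → . F E] has the dot before F: add [F → . num num]
No further items can be added.

I₀ = { [E → . F E], [E → . b b], [E → . num (], [E' → . E], [F → . num num] }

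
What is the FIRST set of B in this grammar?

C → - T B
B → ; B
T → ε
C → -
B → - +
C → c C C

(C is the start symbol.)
From B → ; B:
  - ';' is a terminal: add ';' and stop
From B → - +:
  - '-' is a terminal: add '-' and stop

Collecting: FIRST(B) = { '-', ';' }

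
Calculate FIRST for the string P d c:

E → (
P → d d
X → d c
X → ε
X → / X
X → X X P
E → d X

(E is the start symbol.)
FIRST sets of the non-terminals involved (from the grammar, by fixed-point iteration):
  FIRST(P) = { 'd' }

To compute FIRST(P d c), process the symbols left to right:
Symbol P is a non-terminal. Add FIRST(P) \ {ε} = { 'd' }
P is not nullable (ε ∉ FIRST(P)), so stop here.
FIRST(P d c) = { 'd' }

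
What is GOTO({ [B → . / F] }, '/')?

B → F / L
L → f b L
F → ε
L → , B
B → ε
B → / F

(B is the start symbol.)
GOTO(I, '/') = CLOSURE({ [A → αX.β] : [A → α.Xβ] ∈ I, X = '/' })

Items with dot before '/', with the dot advanced:
  [B → . / F] → [B → / . F]
Closure of the advanced items:
  [B → / . F] has the dot before F: add [F → .]

GOTO = { [B → / . F], [F → .] }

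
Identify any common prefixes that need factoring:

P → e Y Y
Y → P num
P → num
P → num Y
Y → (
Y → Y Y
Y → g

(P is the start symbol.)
Left-factoring is needed when two productions for the same non-terminal
share a common prefix on the right-hand side.

Productions for P:
  P → e Y Y
  P → num
  P → num Y
Productions for Y:
  Y → P num
  Y → (
  Y → Y Y
  Y → g

Found common prefix 'num' in productions for P

Answer: Yes, P has productions with common prefix 'num'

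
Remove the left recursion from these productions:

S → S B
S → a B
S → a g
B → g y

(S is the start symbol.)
S is directly left-recursive. The standard transformation for
  A → A α₁ | ... | A α_m | β₁ | ... | β_n
is
  A  → β₁ A' | ... | β_n A'
  A' → α₁ A' | ... | α_m A' | ε

S → a B becomes S → a B S'
S → a g becomes S → a g S'
S → S B becomes S' → B S'
Add S' → ε

Productions for other non-terminals are unchanged:
  B → g y

Resulting grammar:
S → a B S'
S → a g S'
S' → B S'
S' → ε
B → g y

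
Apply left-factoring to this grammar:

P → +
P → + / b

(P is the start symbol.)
P → + P'
P' → ε
P' → / b

Left-factoring transforms A → αβ₁ | αβ₂ into A → αA' and A' → β₁ | β₂
(α is the longest common prefix among the alternatives). Repeat until
no nonterminal has two alternatives with a common prefix.

Round 1: P has alternatives sharing prefix '+'. Introduce P': P → + P'
  Add: P' → ε
  Add: P' → / b

No remaining common prefixes — done.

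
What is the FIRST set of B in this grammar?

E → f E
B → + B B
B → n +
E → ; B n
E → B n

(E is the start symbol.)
{ '+', 'n' }

To compute FIRST(B), examine every production with B on the left-hand side, reading each right-hand side left to right until a non-nullable symbol is reached.

From B → + B B:
  - '+' is a terminal: add '+' and stop
From B → n +:
  - n is a terminal: add 'n' and stop

Collecting: FIRST(B) = { '+', 'n' }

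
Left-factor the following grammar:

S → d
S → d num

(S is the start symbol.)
Left-factoring transforms A → αβ₁ | αβ₂ into A → αA' and A' → β₁ | β₂
(α is the longest common prefix among the alternatives). Repeat until
no nonterminal has two alternatives with a common prefix.

Round 1: S has alternatives sharing prefix 'd'. Introduce S': S → d S'
  Add: S' → ε
  Add: S' → num

No remaining common prefixes — done.

Resulting grammar:
S → d S'
S' → ε
S' → num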